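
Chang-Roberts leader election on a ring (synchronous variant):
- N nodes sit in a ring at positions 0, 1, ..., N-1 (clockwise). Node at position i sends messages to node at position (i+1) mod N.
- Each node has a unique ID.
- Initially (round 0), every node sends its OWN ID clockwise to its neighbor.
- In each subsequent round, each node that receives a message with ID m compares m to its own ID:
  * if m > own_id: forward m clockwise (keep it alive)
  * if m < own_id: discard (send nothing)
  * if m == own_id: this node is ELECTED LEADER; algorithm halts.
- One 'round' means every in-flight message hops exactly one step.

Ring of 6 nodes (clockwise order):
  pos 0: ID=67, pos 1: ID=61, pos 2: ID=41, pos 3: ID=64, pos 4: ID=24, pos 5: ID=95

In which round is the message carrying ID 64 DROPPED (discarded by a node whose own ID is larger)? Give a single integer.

Round 1: pos1(id61) recv 67: fwd; pos2(id41) recv 61: fwd; pos3(id64) recv 41: drop; pos4(id24) recv 64: fwd; pos5(id95) recv 24: drop; pos0(id67) recv 95: fwd
Round 2: pos2(id41) recv 67: fwd; pos3(id64) recv 61: drop; pos5(id95) recv 64: drop; pos1(id61) recv 95: fwd
Round 3: pos3(id64) recv 67: fwd; pos2(id41) recv 95: fwd
Round 4: pos4(id24) recv 67: fwd; pos3(id64) recv 95: fwd
Round 5: pos5(id95) recv 67: drop; pos4(id24) recv 95: fwd
Round 6: pos5(id95) recv 95: ELECTED
Message ID 64 originates at pos 3; dropped at pos 5 in round 2

Answer: 2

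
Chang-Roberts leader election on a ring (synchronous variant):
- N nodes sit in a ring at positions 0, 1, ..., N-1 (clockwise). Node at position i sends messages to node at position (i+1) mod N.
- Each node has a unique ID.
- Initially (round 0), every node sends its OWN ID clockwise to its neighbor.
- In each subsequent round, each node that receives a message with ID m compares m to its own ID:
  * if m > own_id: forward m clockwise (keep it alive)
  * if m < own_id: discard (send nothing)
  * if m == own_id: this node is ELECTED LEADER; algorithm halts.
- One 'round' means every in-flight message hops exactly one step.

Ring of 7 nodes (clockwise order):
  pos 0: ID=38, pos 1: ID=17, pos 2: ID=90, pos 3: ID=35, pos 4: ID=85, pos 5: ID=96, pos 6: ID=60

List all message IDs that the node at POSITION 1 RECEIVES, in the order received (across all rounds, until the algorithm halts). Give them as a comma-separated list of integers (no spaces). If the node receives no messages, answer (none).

Answer: 38,60,96

Derivation:
Round 1: pos1(id17) recv 38: fwd; pos2(id90) recv 17: drop; pos3(id35) recv 90: fwd; pos4(id85) recv 35: drop; pos5(id96) recv 85: drop; pos6(id60) recv 96: fwd; pos0(id38) recv 60: fwd
Round 2: pos2(id90) recv 38: drop; pos4(id85) recv 90: fwd; pos0(id38) recv 96: fwd; pos1(id17) recv 60: fwd
Round 3: pos5(id96) recv 90: drop; pos1(id17) recv 96: fwd; pos2(id90) recv 60: drop
Round 4: pos2(id90) recv 96: fwd
Round 5: pos3(id35) recv 96: fwd
Round 6: pos4(id85) recv 96: fwd
Round 7: pos5(id96) recv 96: ELECTED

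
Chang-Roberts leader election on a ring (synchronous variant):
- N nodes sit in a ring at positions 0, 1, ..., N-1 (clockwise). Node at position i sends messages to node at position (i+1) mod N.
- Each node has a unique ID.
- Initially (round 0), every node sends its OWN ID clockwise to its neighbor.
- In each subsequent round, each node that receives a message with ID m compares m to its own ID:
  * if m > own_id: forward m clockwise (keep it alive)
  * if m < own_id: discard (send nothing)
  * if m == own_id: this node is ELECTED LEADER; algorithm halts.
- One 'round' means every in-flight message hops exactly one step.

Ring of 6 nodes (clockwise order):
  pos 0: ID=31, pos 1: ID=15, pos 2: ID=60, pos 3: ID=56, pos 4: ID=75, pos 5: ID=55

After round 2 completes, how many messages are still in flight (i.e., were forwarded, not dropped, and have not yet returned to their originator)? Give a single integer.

Round 1: pos1(id15) recv 31: fwd; pos2(id60) recv 15: drop; pos3(id56) recv 60: fwd; pos4(id75) recv 56: drop; pos5(id55) recv 75: fwd; pos0(id31) recv 55: fwd
Round 2: pos2(id60) recv 31: drop; pos4(id75) recv 60: drop; pos0(id31) recv 75: fwd; pos1(id15) recv 55: fwd
After round 2: 2 messages still in flight

Answer: 2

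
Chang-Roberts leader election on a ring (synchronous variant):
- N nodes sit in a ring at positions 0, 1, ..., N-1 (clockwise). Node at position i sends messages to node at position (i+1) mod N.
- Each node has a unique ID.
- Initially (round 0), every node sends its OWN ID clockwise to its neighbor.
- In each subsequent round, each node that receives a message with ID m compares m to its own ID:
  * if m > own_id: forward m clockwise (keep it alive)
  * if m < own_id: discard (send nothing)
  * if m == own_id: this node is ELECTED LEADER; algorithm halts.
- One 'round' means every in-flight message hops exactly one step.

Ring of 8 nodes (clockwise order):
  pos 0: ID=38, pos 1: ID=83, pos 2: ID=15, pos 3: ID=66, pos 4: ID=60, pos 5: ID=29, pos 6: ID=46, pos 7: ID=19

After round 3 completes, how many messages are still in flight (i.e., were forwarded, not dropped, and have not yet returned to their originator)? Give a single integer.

Round 1: pos1(id83) recv 38: drop; pos2(id15) recv 83: fwd; pos3(id66) recv 15: drop; pos4(id60) recv 66: fwd; pos5(id29) recv 60: fwd; pos6(id46) recv 29: drop; pos7(id19) recv 46: fwd; pos0(id38) recv 19: drop
Round 2: pos3(id66) recv 83: fwd; pos5(id29) recv 66: fwd; pos6(id46) recv 60: fwd; pos0(id38) recv 46: fwd
Round 3: pos4(id60) recv 83: fwd; pos6(id46) recv 66: fwd; pos7(id19) recv 60: fwd; pos1(id83) recv 46: drop
After round 3: 3 messages still in flight

Answer: 3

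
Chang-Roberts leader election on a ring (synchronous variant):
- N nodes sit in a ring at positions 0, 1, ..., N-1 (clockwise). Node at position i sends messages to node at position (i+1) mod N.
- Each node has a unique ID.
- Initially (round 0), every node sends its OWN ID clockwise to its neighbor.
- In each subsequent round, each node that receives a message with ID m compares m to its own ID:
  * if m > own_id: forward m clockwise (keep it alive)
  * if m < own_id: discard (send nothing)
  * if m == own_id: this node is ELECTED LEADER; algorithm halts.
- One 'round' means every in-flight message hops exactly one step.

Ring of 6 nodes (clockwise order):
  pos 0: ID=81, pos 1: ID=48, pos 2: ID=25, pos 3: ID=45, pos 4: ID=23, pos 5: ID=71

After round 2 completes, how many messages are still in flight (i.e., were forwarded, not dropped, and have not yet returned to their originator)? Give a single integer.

Answer: 2

Derivation:
Round 1: pos1(id48) recv 81: fwd; pos2(id25) recv 48: fwd; pos3(id45) recv 25: drop; pos4(id23) recv 45: fwd; pos5(id71) recv 23: drop; pos0(id81) recv 71: drop
Round 2: pos2(id25) recv 81: fwd; pos3(id45) recv 48: fwd; pos5(id71) recv 45: drop
After round 2: 2 messages still in flight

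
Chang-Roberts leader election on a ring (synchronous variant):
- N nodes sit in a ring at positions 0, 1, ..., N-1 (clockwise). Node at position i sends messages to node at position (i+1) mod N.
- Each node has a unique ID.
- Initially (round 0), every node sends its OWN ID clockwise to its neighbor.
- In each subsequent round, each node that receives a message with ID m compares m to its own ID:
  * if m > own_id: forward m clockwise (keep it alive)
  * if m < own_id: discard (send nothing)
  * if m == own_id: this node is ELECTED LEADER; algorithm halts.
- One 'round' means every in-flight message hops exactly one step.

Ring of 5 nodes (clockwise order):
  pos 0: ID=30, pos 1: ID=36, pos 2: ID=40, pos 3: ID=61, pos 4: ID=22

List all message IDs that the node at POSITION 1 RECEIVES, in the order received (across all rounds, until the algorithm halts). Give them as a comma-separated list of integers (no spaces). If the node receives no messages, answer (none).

Answer: 30,61

Derivation:
Round 1: pos1(id36) recv 30: drop; pos2(id40) recv 36: drop; pos3(id61) recv 40: drop; pos4(id22) recv 61: fwd; pos0(id30) recv 22: drop
Round 2: pos0(id30) recv 61: fwd
Round 3: pos1(id36) recv 61: fwd
Round 4: pos2(id40) recv 61: fwd
Round 5: pos3(id61) recv 61: ELECTED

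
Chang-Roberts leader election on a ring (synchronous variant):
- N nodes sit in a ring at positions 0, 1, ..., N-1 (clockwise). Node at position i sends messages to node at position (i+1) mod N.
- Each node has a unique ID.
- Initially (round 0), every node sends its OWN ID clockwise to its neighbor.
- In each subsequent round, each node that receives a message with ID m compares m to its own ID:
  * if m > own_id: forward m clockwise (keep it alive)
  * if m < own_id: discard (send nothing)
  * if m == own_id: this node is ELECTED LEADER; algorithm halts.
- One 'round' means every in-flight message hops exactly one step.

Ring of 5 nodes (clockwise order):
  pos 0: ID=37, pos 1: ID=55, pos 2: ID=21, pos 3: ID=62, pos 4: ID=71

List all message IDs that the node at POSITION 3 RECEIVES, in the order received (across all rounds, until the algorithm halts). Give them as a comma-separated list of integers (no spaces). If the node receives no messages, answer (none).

Round 1: pos1(id55) recv 37: drop; pos2(id21) recv 55: fwd; pos3(id62) recv 21: drop; pos4(id71) recv 62: drop; pos0(id37) recv 71: fwd
Round 2: pos3(id62) recv 55: drop; pos1(id55) recv 71: fwd
Round 3: pos2(id21) recv 71: fwd
Round 4: pos3(id62) recv 71: fwd
Round 5: pos4(id71) recv 71: ELECTED

Answer: 21,55,71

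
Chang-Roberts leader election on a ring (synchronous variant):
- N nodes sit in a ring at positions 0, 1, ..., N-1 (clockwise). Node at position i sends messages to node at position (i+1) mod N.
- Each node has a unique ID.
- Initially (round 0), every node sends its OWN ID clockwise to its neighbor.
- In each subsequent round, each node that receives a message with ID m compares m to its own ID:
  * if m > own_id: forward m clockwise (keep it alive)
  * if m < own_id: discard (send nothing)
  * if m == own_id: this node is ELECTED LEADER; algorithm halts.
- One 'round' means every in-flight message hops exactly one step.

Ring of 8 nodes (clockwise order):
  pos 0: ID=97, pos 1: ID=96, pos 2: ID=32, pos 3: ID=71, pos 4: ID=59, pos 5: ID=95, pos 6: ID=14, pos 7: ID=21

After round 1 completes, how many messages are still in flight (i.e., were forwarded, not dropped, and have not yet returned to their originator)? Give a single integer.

Round 1: pos1(id96) recv 97: fwd; pos2(id32) recv 96: fwd; pos3(id71) recv 32: drop; pos4(id59) recv 71: fwd; pos5(id95) recv 59: drop; pos6(id14) recv 95: fwd; pos7(id21) recv 14: drop; pos0(id97) recv 21: drop
After round 1: 4 messages still in flight

Answer: 4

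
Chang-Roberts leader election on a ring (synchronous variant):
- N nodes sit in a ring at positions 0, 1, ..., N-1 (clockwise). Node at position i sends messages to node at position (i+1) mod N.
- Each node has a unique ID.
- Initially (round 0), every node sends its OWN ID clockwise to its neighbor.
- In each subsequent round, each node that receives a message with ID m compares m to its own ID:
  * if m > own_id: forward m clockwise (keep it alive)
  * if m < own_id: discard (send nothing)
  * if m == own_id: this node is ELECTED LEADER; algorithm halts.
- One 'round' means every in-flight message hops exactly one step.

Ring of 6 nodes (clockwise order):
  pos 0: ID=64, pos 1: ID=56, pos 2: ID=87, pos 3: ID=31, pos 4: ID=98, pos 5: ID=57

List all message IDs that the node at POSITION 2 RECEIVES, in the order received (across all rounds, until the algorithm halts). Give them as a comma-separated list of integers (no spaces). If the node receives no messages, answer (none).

Round 1: pos1(id56) recv 64: fwd; pos2(id87) recv 56: drop; pos3(id31) recv 87: fwd; pos4(id98) recv 31: drop; pos5(id57) recv 98: fwd; pos0(id64) recv 57: drop
Round 2: pos2(id87) recv 64: drop; pos4(id98) recv 87: drop; pos0(id64) recv 98: fwd
Round 3: pos1(id56) recv 98: fwd
Round 4: pos2(id87) recv 98: fwd
Round 5: pos3(id31) recv 98: fwd
Round 6: pos4(id98) recv 98: ELECTED

Answer: 56,64,98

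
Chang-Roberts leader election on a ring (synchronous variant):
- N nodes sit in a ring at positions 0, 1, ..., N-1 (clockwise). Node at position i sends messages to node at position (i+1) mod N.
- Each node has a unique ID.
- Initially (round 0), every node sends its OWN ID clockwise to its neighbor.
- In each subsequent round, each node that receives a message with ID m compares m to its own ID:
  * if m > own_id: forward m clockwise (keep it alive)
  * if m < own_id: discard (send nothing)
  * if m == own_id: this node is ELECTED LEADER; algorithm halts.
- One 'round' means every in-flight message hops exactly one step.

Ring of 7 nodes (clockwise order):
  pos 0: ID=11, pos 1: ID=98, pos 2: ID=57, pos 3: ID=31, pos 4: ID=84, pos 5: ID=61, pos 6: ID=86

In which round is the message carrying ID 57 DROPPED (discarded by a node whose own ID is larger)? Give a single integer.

Round 1: pos1(id98) recv 11: drop; pos2(id57) recv 98: fwd; pos3(id31) recv 57: fwd; pos4(id84) recv 31: drop; pos5(id61) recv 84: fwd; pos6(id86) recv 61: drop; pos0(id11) recv 86: fwd
Round 2: pos3(id31) recv 98: fwd; pos4(id84) recv 57: drop; pos6(id86) recv 84: drop; pos1(id98) recv 86: drop
Round 3: pos4(id84) recv 98: fwd
Round 4: pos5(id61) recv 98: fwd
Round 5: pos6(id86) recv 98: fwd
Round 6: pos0(id11) recv 98: fwd
Round 7: pos1(id98) recv 98: ELECTED
Message ID 57 originates at pos 2; dropped at pos 4 in round 2

Answer: 2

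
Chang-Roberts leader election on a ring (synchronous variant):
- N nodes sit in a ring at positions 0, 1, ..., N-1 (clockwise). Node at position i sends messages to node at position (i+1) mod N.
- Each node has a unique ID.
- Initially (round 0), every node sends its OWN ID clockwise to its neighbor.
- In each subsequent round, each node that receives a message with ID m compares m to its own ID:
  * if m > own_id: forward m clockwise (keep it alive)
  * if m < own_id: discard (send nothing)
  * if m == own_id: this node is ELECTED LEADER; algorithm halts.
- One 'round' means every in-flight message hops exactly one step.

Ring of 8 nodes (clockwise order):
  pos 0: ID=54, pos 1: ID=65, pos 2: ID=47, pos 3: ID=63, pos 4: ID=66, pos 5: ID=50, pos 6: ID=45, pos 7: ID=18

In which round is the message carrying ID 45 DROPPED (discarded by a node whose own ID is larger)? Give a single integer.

Answer: 2

Derivation:
Round 1: pos1(id65) recv 54: drop; pos2(id47) recv 65: fwd; pos3(id63) recv 47: drop; pos4(id66) recv 63: drop; pos5(id50) recv 66: fwd; pos6(id45) recv 50: fwd; pos7(id18) recv 45: fwd; pos0(id54) recv 18: drop
Round 2: pos3(id63) recv 65: fwd; pos6(id45) recv 66: fwd; pos7(id18) recv 50: fwd; pos0(id54) recv 45: drop
Round 3: pos4(id66) recv 65: drop; pos7(id18) recv 66: fwd; pos0(id54) recv 50: drop
Round 4: pos0(id54) recv 66: fwd
Round 5: pos1(id65) recv 66: fwd
Round 6: pos2(id47) recv 66: fwd
Round 7: pos3(id63) recv 66: fwd
Round 8: pos4(id66) recv 66: ELECTED
Message ID 45 originates at pos 6; dropped at pos 0 in round 2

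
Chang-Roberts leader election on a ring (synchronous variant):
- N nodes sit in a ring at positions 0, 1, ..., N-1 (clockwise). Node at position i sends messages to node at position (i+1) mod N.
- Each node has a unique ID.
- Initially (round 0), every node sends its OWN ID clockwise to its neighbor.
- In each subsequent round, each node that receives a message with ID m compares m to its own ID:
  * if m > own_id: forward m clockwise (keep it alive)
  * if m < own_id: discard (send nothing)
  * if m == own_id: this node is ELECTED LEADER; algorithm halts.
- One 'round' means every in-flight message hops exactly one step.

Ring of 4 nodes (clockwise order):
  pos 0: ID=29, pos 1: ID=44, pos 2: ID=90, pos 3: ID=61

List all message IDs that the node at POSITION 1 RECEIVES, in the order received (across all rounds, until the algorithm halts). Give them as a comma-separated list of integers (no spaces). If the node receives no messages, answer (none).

Round 1: pos1(id44) recv 29: drop; pos2(id90) recv 44: drop; pos3(id61) recv 90: fwd; pos0(id29) recv 61: fwd
Round 2: pos0(id29) recv 90: fwd; pos1(id44) recv 61: fwd
Round 3: pos1(id44) recv 90: fwd; pos2(id90) recv 61: drop
Round 4: pos2(id90) recv 90: ELECTED

Answer: 29,61,90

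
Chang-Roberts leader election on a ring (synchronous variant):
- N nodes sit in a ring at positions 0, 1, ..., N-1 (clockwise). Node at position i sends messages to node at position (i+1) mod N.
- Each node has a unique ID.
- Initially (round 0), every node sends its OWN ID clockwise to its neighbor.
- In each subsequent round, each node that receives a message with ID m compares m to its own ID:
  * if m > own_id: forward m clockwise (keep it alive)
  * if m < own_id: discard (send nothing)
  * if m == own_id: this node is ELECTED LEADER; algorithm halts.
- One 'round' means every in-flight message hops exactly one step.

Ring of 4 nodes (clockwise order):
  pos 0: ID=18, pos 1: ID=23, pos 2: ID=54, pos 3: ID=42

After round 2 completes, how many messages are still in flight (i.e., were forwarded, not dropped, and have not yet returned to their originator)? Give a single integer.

Round 1: pos1(id23) recv 18: drop; pos2(id54) recv 23: drop; pos3(id42) recv 54: fwd; pos0(id18) recv 42: fwd
Round 2: pos0(id18) recv 54: fwd; pos1(id23) recv 42: fwd
After round 2: 2 messages still in flight

Answer: 2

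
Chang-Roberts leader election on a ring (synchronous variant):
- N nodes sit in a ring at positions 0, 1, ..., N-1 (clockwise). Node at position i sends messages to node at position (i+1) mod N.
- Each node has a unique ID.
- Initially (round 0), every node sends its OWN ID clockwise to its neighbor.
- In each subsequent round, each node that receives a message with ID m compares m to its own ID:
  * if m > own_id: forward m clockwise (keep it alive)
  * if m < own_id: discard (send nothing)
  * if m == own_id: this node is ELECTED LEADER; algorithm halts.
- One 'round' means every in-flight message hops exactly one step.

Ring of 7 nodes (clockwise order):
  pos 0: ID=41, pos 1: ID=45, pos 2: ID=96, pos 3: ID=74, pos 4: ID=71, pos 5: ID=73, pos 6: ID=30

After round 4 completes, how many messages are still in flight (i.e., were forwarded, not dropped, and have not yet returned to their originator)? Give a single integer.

Answer: 2

Derivation:
Round 1: pos1(id45) recv 41: drop; pos2(id96) recv 45: drop; pos3(id74) recv 96: fwd; pos4(id71) recv 74: fwd; pos5(id73) recv 71: drop; pos6(id30) recv 73: fwd; pos0(id41) recv 30: drop
Round 2: pos4(id71) recv 96: fwd; pos5(id73) recv 74: fwd; pos0(id41) recv 73: fwd
Round 3: pos5(id73) recv 96: fwd; pos6(id30) recv 74: fwd; pos1(id45) recv 73: fwd
Round 4: pos6(id30) recv 96: fwd; pos0(id41) recv 74: fwd; pos2(id96) recv 73: drop
After round 4: 2 messages still in flight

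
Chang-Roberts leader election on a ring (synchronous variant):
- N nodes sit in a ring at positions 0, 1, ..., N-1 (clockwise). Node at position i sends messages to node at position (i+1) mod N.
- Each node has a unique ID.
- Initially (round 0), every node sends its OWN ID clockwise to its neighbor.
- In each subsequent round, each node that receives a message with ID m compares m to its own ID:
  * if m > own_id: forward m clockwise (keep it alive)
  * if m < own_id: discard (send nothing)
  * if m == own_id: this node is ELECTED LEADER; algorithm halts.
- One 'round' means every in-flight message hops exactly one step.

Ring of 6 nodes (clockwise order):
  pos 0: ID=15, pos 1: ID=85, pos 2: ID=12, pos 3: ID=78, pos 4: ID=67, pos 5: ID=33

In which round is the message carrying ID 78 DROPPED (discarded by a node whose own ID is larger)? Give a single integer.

Round 1: pos1(id85) recv 15: drop; pos2(id12) recv 85: fwd; pos3(id78) recv 12: drop; pos4(id67) recv 78: fwd; pos5(id33) recv 67: fwd; pos0(id15) recv 33: fwd
Round 2: pos3(id78) recv 85: fwd; pos5(id33) recv 78: fwd; pos0(id15) recv 67: fwd; pos1(id85) recv 33: drop
Round 3: pos4(id67) recv 85: fwd; pos0(id15) recv 78: fwd; pos1(id85) recv 67: drop
Round 4: pos5(id33) recv 85: fwd; pos1(id85) recv 78: drop
Round 5: pos0(id15) recv 85: fwd
Round 6: pos1(id85) recv 85: ELECTED
Message ID 78 originates at pos 3; dropped at pos 1 in round 4

Answer: 4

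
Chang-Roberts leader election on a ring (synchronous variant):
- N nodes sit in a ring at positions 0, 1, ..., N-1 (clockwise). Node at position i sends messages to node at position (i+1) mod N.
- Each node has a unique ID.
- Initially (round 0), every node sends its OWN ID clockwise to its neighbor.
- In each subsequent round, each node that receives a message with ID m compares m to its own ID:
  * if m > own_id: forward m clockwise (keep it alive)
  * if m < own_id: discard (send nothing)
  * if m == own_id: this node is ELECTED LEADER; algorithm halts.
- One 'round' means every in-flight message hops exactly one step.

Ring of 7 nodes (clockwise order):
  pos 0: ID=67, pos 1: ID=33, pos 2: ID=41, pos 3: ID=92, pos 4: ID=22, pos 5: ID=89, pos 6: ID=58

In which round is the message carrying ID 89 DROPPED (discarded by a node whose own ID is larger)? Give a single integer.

Answer: 5

Derivation:
Round 1: pos1(id33) recv 67: fwd; pos2(id41) recv 33: drop; pos3(id92) recv 41: drop; pos4(id22) recv 92: fwd; pos5(id89) recv 22: drop; pos6(id58) recv 89: fwd; pos0(id67) recv 58: drop
Round 2: pos2(id41) recv 67: fwd; pos5(id89) recv 92: fwd; pos0(id67) recv 89: fwd
Round 3: pos3(id92) recv 67: drop; pos6(id58) recv 92: fwd; pos1(id33) recv 89: fwd
Round 4: pos0(id67) recv 92: fwd; pos2(id41) recv 89: fwd
Round 5: pos1(id33) recv 92: fwd; pos3(id92) recv 89: drop
Round 6: pos2(id41) recv 92: fwd
Round 7: pos3(id92) recv 92: ELECTED
Message ID 89 originates at pos 5; dropped at pos 3 in round 5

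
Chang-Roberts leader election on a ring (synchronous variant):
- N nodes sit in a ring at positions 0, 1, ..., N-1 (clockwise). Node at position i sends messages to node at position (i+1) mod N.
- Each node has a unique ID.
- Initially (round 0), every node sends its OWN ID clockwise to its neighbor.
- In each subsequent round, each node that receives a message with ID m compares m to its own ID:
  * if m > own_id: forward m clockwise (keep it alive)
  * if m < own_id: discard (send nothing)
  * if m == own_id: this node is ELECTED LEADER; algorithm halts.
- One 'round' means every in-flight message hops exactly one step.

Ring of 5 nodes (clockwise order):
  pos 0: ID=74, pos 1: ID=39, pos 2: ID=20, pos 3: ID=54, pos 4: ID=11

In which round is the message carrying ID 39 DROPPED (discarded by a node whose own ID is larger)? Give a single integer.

Answer: 2

Derivation:
Round 1: pos1(id39) recv 74: fwd; pos2(id20) recv 39: fwd; pos3(id54) recv 20: drop; pos4(id11) recv 54: fwd; pos0(id74) recv 11: drop
Round 2: pos2(id20) recv 74: fwd; pos3(id54) recv 39: drop; pos0(id74) recv 54: drop
Round 3: pos3(id54) recv 74: fwd
Round 4: pos4(id11) recv 74: fwd
Round 5: pos0(id74) recv 74: ELECTED
Message ID 39 originates at pos 1; dropped at pos 3 in round 2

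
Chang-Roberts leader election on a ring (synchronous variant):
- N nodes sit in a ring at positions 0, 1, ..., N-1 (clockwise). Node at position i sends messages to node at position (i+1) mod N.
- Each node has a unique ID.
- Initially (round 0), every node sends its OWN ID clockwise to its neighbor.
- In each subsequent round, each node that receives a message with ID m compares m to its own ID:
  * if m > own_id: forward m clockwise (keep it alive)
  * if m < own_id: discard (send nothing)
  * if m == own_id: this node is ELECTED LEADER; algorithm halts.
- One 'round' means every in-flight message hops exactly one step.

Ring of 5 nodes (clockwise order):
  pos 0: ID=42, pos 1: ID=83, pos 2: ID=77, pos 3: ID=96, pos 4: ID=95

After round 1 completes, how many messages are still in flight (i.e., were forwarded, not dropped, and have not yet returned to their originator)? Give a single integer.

Round 1: pos1(id83) recv 42: drop; pos2(id77) recv 83: fwd; pos3(id96) recv 77: drop; pos4(id95) recv 96: fwd; pos0(id42) recv 95: fwd
After round 1: 3 messages still in flight

Answer: 3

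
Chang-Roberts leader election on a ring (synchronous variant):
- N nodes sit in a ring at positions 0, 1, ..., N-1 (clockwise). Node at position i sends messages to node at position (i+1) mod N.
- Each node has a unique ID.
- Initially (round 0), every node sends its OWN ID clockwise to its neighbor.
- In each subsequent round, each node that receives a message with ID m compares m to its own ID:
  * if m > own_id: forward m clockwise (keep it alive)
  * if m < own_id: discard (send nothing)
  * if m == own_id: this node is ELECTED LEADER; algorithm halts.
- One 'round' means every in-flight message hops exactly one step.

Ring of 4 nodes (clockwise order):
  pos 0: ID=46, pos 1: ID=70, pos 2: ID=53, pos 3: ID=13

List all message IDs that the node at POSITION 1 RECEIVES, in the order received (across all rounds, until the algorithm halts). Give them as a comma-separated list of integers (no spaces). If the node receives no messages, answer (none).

Answer: 46,53,70

Derivation:
Round 1: pos1(id70) recv 46: drop; pos2(id53) recv 70: fwd; pos3(id13) recv 53: fwd; pos0(id46) recv 13: drop
Round 2: pos3(id13) recv 70: fwd; pos0(id46) recv 53: fwd
Round 3: pos0(id46) recv 70: fwd; pos1(id70) recv 53: drop
Round 4: pos1(id70) recv 70: ELECTED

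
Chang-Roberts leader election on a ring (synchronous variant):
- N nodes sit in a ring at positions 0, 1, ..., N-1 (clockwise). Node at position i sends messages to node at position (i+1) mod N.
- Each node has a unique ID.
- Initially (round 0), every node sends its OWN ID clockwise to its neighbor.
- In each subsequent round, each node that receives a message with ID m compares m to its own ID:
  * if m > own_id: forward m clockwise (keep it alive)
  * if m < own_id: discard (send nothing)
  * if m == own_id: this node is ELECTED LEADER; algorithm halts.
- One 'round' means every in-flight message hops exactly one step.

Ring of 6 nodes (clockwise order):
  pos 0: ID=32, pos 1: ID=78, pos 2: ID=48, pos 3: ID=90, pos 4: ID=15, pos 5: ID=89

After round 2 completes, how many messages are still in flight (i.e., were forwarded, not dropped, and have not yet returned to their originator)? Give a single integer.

Answer: 2

Derivation:
Round 1: pos1(id78) recv 32: drop; pos2(id48) recv 78: fwd; pos3(id90) recv 48: drop; pos4(id15) recv 90: fwd; pos5(id89) recv 15: drop; pos0(id32) recv 89: fwd
Round 2: pos3(id90) recv 78: drop; pos5(id89) recv 90: fwd; pos1(id78) recv 89: fwd
After round 2: 2 messages still in flight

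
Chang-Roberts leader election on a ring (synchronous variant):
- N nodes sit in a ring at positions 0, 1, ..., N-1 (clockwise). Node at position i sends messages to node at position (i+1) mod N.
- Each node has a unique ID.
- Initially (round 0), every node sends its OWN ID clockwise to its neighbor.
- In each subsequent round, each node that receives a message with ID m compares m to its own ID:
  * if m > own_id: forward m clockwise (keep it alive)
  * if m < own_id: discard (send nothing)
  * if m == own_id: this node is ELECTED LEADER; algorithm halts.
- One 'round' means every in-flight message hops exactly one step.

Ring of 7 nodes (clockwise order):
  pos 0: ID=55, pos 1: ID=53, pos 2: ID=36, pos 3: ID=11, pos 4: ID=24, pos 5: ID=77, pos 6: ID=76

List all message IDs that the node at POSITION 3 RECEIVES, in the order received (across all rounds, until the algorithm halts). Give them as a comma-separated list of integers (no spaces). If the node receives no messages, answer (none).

Round 1: pos1(id53) recv 55: fwd; pos2(id36) recv 53: fwd; pos3(id11) recv 36: fwd; pos4(id24) recv 11: drop; pos5(id77) recv 24: drop; pos6(id76) recv 77: fwd; pos0(id55) recv 76: fwd
Round 2: pos2(id36) recv 55: fwd; pos3(id11) recv 53: fwd; pos4(id24) recv 36: fwd; pos0(id55) recv 77: fwd; pos1(id53) recv 76: fwd
Round 3: pos3(id11) recv 55: fwd; pos4(id24) recv 53: fwd; pos5(id77) recv 36: drop; pos1(id53) recv 77: fwd; pos2(id36) recv 76: fwd
Round 4: pos4(id24) recv 55: fwd; pos5(id77) recv 53: drop; pos2(id36) recv 77: fwd; pos3(id11) recv 76: fwd
Round 5: pos5(id77) recv 55: drop; pos3(id11) recv 77: fwd; pos4(id24) recv 76: fwd
Round 6: pos4(id24) recv 77: fwd; pos5(id77) recv 76: drop
Round 7: pos5(id77) recv 77: ELECTED

Answer: 36,53,55,76,77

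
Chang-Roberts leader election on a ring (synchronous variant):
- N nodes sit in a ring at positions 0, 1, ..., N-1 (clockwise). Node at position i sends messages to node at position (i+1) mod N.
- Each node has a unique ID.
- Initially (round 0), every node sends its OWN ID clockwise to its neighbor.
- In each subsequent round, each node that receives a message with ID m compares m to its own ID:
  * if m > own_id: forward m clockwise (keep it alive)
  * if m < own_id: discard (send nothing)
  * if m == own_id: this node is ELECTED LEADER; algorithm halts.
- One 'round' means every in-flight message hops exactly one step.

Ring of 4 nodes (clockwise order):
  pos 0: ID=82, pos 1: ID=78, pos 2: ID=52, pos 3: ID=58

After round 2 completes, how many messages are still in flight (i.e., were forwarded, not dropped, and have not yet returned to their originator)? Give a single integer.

Answer: 2

Derivation:
Round 1: pos1(id78) recv 82: fwd; pos2(id52) recv 78: fwd; pos3(id58) recv 52: drop; pos0(id82) recv 58: drop
Round 2: pos2(id52) recv 82: fwd; pos3(id58) recv 78: fwd
After round 2: 2 messages still in flight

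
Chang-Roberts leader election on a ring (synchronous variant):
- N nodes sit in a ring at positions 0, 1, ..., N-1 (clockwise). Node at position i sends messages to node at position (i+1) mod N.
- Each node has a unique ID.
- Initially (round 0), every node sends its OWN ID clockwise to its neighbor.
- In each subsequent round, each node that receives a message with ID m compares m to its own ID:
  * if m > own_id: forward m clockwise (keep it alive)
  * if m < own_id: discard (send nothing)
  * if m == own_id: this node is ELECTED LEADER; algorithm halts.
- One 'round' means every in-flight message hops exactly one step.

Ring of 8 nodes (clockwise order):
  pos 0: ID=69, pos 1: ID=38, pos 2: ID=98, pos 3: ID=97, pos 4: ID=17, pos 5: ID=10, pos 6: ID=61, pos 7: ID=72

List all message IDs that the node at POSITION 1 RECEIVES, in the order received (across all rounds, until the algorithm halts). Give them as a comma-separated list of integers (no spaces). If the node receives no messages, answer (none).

Round 1: pos1(id38) recv 69: fwd; pos2(id98) recv 38: drop; pos3(id97) recv 98: fwd; pos4(id17) recv 97: fwd; pos5(id10) recv 17: fwd; pos6(id61) recv 10: drop; pos7(id72) recv 61: drop; pos0(id69) recv 72: fwd
Round 2: pos2(id98) recv 69: drop; pos4(id17) recv 98: fwd; pos5(id10) recv 97: fwd; pos6(id61) recv 17: drop; pos1(id38) recv 72: fwd
Round 3: pos5(id10) recv 98: fwd; pos6(id61) recv 97: fwd; pos2(id98) recv 72: drop
Round 4: pos6(id61) recv 98: fwd; pos7(id72) recv 97: fwd
Round 5: pos7(id72) recv 98: fwd; pos0(id69) recv 97: fwd
Round 6: pos0(id69) recv 98: fwd; pos1(id38) recv 97: fwd
Round 7: pos1(id38) recv 98: fwd; pos2(id98) recv 97: drop
Round 8: pos2(id98) recv 98: ELECTED

Answer: 69,72,97,98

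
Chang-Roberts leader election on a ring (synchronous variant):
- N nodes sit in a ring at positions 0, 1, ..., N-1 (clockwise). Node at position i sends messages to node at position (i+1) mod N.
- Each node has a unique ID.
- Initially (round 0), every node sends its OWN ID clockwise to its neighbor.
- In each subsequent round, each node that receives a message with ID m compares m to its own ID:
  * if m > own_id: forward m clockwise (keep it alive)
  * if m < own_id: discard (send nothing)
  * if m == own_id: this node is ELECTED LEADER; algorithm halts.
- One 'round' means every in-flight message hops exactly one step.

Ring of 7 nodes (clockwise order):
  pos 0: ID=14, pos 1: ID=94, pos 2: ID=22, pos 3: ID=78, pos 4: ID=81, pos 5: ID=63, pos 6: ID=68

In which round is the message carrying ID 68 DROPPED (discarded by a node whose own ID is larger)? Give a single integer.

Answer: 2

Derivation:
Round 1: pos1(id94) recv 14: drop; pos2(id22) recv 94: fwd; pos3(id78) recv 22: drop; pos4(id81) recv 78: drop; pos5(id63) recv 81: fwd; pos6(id68) recv 63: drop; pos0(id14) recv 68: fwd
Round 2: pos3(id78) recv 94: fwd; pos6(id68) recv 81: fwd; pos1(id94) recv 68: drop
Round 3: pos4(id81) recv 94: fwd; pos0(id14) recv 81: fwd
Round 4: pos5(id63) recv 94: fwd; pos1(id94) recv 81: drop
Round 5: pos6(id68) recv 94: fwd
Round 6: pos0(id14) recv 94: fwd
Round 7: pos1(id94) recv 94: ELECTED
Message ID 68 originates at pos 6; dropped at pos 1 in round 2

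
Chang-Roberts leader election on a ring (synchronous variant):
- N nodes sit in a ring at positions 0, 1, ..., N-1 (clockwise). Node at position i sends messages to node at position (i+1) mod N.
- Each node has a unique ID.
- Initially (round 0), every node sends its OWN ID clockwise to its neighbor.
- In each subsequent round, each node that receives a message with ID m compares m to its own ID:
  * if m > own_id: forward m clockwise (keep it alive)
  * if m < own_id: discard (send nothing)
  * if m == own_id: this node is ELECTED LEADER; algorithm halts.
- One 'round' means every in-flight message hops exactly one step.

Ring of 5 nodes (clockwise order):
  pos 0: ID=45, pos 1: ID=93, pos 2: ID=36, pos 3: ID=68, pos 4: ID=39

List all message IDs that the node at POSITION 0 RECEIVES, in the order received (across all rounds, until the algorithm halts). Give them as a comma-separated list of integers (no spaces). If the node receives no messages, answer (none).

Answer: 39,68,93

Derivation:
Round 1: pos1(id93) recv 45: drop; pos2(id36) recv 93: fwd; pos3(id68) recv 36: drop; pos4(id39) recv 68: fwd; pos0(id45) recv 39: drop
Round 2: pos3(id68) recv 93: fwd; pos0(id45) recv 68: fwd
Round 3: pos4(id39) recv 93: fwd; pos1(id93) recv 68: drop
Round 4: pos0(id45) recv 93: fwd
Round 5: pos1(id93) recv 93: ELECTED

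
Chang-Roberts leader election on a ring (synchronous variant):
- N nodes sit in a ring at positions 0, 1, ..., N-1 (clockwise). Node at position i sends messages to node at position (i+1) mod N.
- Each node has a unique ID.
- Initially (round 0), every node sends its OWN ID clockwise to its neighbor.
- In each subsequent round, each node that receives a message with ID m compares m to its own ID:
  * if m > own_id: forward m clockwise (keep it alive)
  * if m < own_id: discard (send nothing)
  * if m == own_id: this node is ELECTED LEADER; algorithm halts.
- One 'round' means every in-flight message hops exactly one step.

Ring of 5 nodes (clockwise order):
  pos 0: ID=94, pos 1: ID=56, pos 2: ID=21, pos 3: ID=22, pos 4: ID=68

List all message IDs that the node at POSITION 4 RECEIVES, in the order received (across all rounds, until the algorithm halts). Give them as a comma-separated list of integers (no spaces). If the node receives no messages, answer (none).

Round 1: pos1(id56) recv 94: fwd; pos2(id21) recv 56: fwd; pos3(id22) recv 21: drop; pos4(id68) recv 22: drop; pos0(id94) recv 68: drop
Round 2: pos2(id21) recv 94: fwd; pos3(id22) recv 56: fwd
Round 3: pos3(id22) recv 94: fwd; pos4(id68) recv 56: drop
Round 4: pos4(id68) recv 94: fwd
Round 5: pos0(id94) recv 94: ELECTED

Answer: 22,56,94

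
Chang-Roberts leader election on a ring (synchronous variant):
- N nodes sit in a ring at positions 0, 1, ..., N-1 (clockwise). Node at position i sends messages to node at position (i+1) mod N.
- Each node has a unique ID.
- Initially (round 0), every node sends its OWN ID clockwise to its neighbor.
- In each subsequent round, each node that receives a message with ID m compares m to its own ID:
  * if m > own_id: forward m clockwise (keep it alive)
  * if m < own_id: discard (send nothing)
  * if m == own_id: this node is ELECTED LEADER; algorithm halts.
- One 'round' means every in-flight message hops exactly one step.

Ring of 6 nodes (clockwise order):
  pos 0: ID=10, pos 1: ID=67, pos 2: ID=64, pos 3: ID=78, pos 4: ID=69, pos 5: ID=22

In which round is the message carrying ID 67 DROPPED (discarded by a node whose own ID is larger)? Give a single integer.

Answer: 2

Derivation:
Round 1: pos1(id67) recv 10: drop; pos2(id64) recv 67: fwd; pos3(id78) recv 64: drop; pos4(id69) recv 78: fwd; pos5(id22) recv 69: fwd; pos0(id10) recv 22: fwd
Round 2: pos3(id78) recv 67: drop; pos5(id22) recv 78: fwd; pos0(id10) recv 69: fwd; pos1(id67) recv 22: drop
Round 3: pos0(id10) recv 78: fwd; pos1(id67) recv 69: fwd
Round 4: pos1(id67) recv 78: fwd; pos2(id64) recv 69: fwd
Round 5: pos2(id64) recv 78: fwd; pos3(id78) recv 69: drop
Round 6: pos3(id78) recv 78: ELECTED
Message ID 67 originates at pos 1; dropped at pos 3 in round 2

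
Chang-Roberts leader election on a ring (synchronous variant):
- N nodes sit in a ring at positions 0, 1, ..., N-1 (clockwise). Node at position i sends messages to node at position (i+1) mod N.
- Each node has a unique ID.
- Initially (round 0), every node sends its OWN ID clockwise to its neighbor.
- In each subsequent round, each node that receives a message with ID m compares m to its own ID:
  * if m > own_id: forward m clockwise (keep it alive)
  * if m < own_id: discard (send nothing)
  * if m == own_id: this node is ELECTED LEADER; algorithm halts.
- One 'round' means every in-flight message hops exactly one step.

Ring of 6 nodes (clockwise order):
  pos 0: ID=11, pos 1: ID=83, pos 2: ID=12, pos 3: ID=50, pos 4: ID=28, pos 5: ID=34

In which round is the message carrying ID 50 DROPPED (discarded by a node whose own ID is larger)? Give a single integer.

Round 1: pos1(id83) recv 11: drop; pos2(id12) recv 83: fwd; pos3(id50) recv 12: drop; pos4(id28) recv 50: fwd; pos5(id34) recv 28: drop; pos0(id11) recv 34: fwd
Round 2: pos3(id50) recv 83: fwd; pos5(id34) recv 50: fwd; pos1(id83) recv 34: drop
Round 3: pos4(id28) recv 83: fwd; pos0(id11) recv 50: fwd
Round 4: pos5(id34) recv 83: fwd; pos1(id83) recv 50: drop
Round 5: pos0(id11) recv 83: fwd
Round 6: pos1(id83) recv 83: ELECTED
Message ID 50 originates at pos 3; dropped at pos 1 in round 4

Answer: 4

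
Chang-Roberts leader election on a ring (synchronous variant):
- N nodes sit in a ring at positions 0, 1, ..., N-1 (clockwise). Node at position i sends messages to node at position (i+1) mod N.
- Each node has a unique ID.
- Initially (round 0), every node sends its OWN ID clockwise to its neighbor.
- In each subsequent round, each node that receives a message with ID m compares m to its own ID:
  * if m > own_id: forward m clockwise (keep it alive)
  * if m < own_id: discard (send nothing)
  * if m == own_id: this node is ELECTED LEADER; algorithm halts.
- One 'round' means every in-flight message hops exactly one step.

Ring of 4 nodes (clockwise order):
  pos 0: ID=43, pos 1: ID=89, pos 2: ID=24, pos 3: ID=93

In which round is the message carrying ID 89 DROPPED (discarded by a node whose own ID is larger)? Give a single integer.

Answer: 2

Derivation:
Round 1: pos1(id89) recv 43: drop; pos2(id24) recv 89: fwd; pos3(id93) recv 24: drop; pos0(id43) recv 93: fwd
Round 2: pos3(id93) recv 89: drop; pos1(id89) recv 93: fwd
Round 3: pos2(id24) recv 93: fwd
Round 4: pos3(id93) recv 93: ELECTED
Message ID 89 originates at pos 1; dropped at pos 3 in round 2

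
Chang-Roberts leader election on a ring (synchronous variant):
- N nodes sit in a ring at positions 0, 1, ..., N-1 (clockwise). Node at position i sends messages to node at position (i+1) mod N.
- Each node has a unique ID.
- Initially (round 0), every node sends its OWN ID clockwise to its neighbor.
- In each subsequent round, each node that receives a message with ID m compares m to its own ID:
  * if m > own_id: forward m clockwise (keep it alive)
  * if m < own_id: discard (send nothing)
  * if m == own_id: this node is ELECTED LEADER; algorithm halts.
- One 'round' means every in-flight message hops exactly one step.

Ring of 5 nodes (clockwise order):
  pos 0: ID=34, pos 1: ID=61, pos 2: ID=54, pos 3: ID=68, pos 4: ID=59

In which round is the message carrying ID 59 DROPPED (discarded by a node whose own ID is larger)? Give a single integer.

Round 1: pos1(id61) recv 34: drop; pos2(id54) recv 61: fwd; pos3(id68) recv 54: drop; pos4(id59) recv 68: fwd; pos0(id34) recv 59: fwd
Round 2: pos3(id68) recv 61: drop; pos0(id34) recv 68: fwd; pos1(id61) recv 59: drop
Round 3: pos1(id61) recv 68: fwd
Round 4: pos2(id54) recv 68: fwd
Round 5: pos3(id68) recv 68: ELECTED
Message ID 59 originates at pos 4; dropped at pos 1 in round 2

Answer: 2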